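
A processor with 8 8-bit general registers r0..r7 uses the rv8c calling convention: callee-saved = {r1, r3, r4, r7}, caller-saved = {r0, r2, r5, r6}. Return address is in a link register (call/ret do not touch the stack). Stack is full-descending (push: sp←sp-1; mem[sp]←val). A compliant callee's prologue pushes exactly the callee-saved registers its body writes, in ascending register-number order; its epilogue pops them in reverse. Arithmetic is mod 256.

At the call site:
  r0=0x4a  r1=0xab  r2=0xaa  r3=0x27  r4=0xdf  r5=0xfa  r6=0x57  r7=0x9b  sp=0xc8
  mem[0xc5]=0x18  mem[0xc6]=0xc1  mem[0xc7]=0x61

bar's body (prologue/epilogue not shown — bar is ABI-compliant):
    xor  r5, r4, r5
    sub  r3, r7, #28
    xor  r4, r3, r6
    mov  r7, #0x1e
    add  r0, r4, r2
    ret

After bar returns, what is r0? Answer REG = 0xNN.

prologue: push r3 → mem[0xc7]=0x27, sp=0xc7
prologue: push r4 → mem[0xc6]=0xdf, sp=0xc6
prologue: push r7 → mem[0xc5]=0x9b, sp=0xc5
body[0] xor  r5, r4, r5 → r5=0x25
body[1] sub  r3, r7, #28 → r3=0x7f
body[2] xor  r4, r3, r6 → r4=0x28
body[3] mov  r7, #0x1e → r7=0x1e
body[4] add  r0, r4, r2 → r0=0xd2
epilogue: pop r7=0x9b, sp=0xc6
epilogue: pop r4=0xdf, sp=0xc7
epilogue: pop r3=0x27, sp=0xc8
r0 is caller-saved → body value

REG = 0xd2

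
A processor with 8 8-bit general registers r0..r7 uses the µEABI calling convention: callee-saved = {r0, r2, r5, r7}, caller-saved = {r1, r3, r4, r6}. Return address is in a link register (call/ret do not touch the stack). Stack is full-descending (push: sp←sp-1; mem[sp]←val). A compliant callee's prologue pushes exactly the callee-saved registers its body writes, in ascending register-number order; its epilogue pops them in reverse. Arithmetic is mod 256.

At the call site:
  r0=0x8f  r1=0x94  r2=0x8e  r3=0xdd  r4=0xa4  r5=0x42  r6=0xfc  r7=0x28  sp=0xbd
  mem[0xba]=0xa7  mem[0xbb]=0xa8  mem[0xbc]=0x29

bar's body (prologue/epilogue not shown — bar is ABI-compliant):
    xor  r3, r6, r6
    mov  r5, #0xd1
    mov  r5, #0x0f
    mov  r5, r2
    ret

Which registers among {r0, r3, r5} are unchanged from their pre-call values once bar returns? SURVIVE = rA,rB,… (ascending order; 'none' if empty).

SURVIVE = r0,r5

prologue: push r5 -> mem[0xbc]=0x42, sp=0xbc
body[0] xor  r3, r6, r6 -> r3=0x00
body[1] mov  r5, #0xd1 -> r5=0xd1
body[2] mov  r5, #0x0f -> r5=0x0f
body[3] mov  r5, r2 -> r5=0x8e
epilogue: pop r5=0x42, sp=0xbd
r0: callee-saved, written=False
r3: caller-saved, written=True
r5: callee-saved, written=True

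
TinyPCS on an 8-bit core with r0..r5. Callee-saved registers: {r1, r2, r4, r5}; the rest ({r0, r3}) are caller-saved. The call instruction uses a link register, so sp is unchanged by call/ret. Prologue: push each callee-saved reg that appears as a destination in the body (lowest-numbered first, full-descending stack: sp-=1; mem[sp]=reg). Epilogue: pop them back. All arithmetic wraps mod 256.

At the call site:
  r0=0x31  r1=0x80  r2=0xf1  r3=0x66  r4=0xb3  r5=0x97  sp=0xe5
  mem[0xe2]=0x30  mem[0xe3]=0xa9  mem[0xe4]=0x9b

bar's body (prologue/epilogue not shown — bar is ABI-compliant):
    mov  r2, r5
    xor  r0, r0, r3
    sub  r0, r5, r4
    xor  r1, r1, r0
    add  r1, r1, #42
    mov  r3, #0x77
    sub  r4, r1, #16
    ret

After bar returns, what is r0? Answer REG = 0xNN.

prologue: push r1 -> mem[0xe4]=0x80, sp=0xe4
prologue: push r2 -> mem[0xe3]=0xf1, sp=0xe3
prologue: push r4 -> mem[0xe2]=0xb3, sp=0xe2
body[0] mov  r2, r5 -> r2=0x97
body[1] xor  r0, r0, r3 -> r0=0x57
body[2] sub  r0, r5, r4 -> r0=0xe4
body[3] xor  r1, r1, r0 -> r1=0x64
body[4] add  r1, r1, #42 -> r1=0x8e
body[5] mov  r3, #0x77 -> r3=0x77
body[6] sub  r4, r1, #16 -> r4=0x7e
epilogue: pop r4=0xb3, sp=0xe3
epilogue: pop r2=0xf1, sp=0xe4
epilogue: pop r1=0x80, sp=0xe5
r0 is caller-saved -> body value

REG = 0xe4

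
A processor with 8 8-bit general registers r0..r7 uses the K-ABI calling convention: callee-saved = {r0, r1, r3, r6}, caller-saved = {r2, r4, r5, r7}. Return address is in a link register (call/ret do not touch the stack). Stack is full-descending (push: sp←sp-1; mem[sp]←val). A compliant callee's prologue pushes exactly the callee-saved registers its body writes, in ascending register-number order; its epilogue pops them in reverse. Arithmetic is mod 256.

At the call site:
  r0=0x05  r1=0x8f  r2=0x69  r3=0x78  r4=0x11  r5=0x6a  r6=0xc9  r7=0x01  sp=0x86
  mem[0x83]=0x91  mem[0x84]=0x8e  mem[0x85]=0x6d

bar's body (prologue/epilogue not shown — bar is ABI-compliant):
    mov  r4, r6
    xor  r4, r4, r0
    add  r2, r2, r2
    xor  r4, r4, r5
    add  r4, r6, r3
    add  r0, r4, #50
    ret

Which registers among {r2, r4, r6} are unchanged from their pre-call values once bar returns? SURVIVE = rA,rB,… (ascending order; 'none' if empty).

SURVIVE = r6

prologue: push r0 → mem[0x85]=0x05, sp=0x85
body[0] mov  r4, r6 → r4=0xc9
body[1] xor  r4, r4, r0 → r4=0xcc
body[2] add  r2, r2, r2 → r2=0xd2
body[3] xor  r4, r4, r5 → r4=0xa6
body[4] add  r4, r6, r3 → r4=0x41
body[5] add  r0, r4, #50 → r0=0x73
epilogue: pop r0=0x05, sp=0x86
r2: caller-saved, written=True
r4: caller-saved, written=True
r6: callee-saved, written=False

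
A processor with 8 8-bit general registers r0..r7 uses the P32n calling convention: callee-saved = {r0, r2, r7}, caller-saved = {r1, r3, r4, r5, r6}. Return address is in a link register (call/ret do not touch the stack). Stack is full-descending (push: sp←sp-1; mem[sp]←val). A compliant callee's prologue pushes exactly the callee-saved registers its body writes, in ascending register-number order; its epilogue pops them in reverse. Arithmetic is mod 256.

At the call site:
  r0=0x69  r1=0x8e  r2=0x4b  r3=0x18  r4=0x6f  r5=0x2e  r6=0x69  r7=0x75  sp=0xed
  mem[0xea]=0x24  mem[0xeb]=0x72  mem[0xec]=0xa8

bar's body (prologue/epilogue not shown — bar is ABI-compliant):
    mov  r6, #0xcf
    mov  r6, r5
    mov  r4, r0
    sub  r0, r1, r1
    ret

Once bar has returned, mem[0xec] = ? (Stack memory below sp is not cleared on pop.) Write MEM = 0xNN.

prologue: push r0 -> mem[0xec]=0x69, sp=0xec
body[0] mov  r6, #0xcf -> r6=0xcf
body[1] mov  r6, r5 -> r6=0x2e
body[2] mov  r4, r0 -> r4=0x69
body[3] sub  r0, r1, r1 -> r0=0x00
epilogue: pop r0=0x69, sp=0xed
prologue pushed ['r0'] at ['0xec']

MEM = 0x69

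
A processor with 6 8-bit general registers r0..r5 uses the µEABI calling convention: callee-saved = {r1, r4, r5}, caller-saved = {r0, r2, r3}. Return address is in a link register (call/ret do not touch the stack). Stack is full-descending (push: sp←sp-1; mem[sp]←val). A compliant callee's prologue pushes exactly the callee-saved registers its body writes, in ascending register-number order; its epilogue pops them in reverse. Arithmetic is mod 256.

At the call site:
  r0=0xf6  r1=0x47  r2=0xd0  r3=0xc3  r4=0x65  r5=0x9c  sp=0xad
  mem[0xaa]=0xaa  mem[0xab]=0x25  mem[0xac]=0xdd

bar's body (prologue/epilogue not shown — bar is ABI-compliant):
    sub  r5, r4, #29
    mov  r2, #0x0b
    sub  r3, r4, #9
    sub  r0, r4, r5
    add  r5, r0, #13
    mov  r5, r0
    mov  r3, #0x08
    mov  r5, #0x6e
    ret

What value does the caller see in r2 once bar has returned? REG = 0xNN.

REG = 0x0b

prologue: push r5 -> mem[0xac]=0x9c, sp=0xac
body[0] sub  r5, r4, #29 -> r5=0x48
body[1] mov  r2, #0x0b -> r2=0x0b
body[2] sub  r3, r4, #9 -> r3=0x5c
body[3] sub  r0, r4, r5 -> r0=0x1d
body[4] add  r5, r0, #13 -> r5=0x2a
body[5] mov  r5, r0 -> r5=0x1d
body[6] mov  r3, #0x08 -> r3=0x08
body[7] mov  r5, #0x6e -> r5=0x6e
epilogue: pop r5=0x9c, sp=0xad
r2 is caller-saved -> body value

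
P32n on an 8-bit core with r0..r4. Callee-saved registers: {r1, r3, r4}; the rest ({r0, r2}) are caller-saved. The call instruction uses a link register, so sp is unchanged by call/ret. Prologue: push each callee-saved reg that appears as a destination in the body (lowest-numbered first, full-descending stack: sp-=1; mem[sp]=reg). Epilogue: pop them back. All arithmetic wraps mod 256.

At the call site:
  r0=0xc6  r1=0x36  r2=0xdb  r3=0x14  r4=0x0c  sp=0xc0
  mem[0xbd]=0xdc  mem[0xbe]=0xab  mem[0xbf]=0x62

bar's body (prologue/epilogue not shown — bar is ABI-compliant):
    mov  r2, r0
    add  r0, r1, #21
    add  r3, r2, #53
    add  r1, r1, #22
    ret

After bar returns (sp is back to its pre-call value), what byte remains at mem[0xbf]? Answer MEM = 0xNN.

MEM = 0x36

prologue: push r1 -> mem[0xbf]=0x36, sp=0xbf
prologue: push r3 -> mem[0xbe]=0x14, sp=0xbe
body[0] mov  r2, r0 -> r2=0xc6
body[1] add  r0, r1, #21 -> r0=0x4b
body[2] add  r3, r2, #53 -> r3=0xfb
body[3] add  r1, r1, #22 -> r1=0x4c
epilogue: pop r3=0x14, sp=0xbf
epilogue: pop r1=0x36, sp=0xc0
prologue pushed ['r1', 'r3'] at ['0xbf', '0xbe']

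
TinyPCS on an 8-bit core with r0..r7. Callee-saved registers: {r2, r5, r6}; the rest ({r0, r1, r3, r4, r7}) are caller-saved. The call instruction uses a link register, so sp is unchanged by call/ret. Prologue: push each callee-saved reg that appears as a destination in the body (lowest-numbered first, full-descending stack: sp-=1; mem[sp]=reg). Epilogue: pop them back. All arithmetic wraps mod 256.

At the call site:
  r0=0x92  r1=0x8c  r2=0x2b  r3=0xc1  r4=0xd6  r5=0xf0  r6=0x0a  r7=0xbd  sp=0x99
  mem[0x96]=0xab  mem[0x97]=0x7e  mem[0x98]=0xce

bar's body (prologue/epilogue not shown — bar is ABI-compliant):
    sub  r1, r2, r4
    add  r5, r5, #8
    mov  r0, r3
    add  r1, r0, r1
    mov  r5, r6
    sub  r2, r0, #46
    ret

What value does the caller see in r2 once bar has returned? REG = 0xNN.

REG = 0x2b

prologue: push r2 → mem[0x98]=0x2b, sp=0x98
prologue: push r5 → mem[0x97]=0xf0, sp=0x97
body[0] sub  r1, r2, r4 → r1=0x55
body[1] add  r5, r5, #8 → r5=0xf8
body[2] mov  r0, r3 → r0=0xc1
body[3] add  r1, r0, r1 → r1=0x16
body[4] mov  r5, r6 → r5=0x0a
body[5] sub  r2, r0, #46 → r2=0x93
epilogue: pop r5=0xf0, sp=0x98
epilogue: pop r2=0x2b, sp=0x99
r2 is callee-saved → restored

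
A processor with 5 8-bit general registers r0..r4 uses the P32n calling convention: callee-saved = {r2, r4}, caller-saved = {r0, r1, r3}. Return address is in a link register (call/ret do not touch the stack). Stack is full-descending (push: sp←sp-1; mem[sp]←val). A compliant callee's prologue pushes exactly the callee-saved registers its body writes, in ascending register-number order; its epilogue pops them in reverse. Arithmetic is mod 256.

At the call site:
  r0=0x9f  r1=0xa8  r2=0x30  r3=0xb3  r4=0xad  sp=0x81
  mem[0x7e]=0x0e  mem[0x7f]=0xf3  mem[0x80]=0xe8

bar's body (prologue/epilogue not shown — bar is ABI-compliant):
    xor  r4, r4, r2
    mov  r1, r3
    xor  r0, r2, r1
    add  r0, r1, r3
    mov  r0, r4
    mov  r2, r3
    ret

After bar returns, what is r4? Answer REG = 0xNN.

REG = 0xad

prologue: push r2 → mem[0x80]=0x30, sp=0x80
prologue: push r4 → mem[0x7f]=0xad, sp=0x7f
body[0] xor  r4, r4, r2 → r4=0x9d
body[1] mov  r1, r3 → r1=0xb3
body[2] xor  r0, r2, r1 → r0=0x83
body[3] add  r0, r1, r3 → r0=0x66
body[4] mov  r0, r4 → r0=0x9d
body[5] mov  r2, r3 → r2=0xb3
epilogue: pop r4=0xad, sp=0x80
epilogue: pop r2=0x30, sp=0x81
r4 is callee-saved → restored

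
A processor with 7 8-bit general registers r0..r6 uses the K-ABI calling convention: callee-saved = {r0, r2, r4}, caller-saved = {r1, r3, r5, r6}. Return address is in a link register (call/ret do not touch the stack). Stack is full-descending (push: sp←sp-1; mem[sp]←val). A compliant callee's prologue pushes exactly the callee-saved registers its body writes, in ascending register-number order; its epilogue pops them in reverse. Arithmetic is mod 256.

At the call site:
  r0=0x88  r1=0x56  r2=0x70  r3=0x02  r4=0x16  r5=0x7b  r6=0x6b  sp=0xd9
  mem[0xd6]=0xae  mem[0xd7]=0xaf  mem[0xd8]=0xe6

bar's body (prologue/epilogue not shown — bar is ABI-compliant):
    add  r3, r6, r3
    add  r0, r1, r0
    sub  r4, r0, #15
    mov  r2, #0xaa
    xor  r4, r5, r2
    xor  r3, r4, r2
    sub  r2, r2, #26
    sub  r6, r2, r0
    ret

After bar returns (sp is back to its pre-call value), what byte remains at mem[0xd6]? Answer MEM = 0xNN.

prologue: push r0 → mem[0xd8]=0x88, sp=0xd8
prologue: push r2 → mem[0xd7]=0x70, sp=0xd7
prologue: push r4 → mem[0xd6]=0x16, sp=0xd6
body[0] add  r3, r6, r3 → r3=0x6d
body[1] add  r0, r1, r0 → r0=0xde
body[2] sub  r4, r0, #15 → r4=0xcf
body[3] mov  r2, #0xaa → r2=0xaa
body[4] xor  r4, r5, r2 → r4=0xd1
body[5] xor  r3, r4, r2 → r3=0x7b
body[6] sub  r2, r2, #26 → r2=0x90
body[7] sub  r6, r2, r0 → r6=0xb2
epilogue: pop r4=0x16, sp=0xd7
epilogue: pop r2=0x70, sp=0xd8
epilogue: pop r0=0x88, sp=0xd9
prologue pushed ['r0', 'r2', 'r4'] at ['0xd8', '0xd7', '0xd6']

MEM = 0x16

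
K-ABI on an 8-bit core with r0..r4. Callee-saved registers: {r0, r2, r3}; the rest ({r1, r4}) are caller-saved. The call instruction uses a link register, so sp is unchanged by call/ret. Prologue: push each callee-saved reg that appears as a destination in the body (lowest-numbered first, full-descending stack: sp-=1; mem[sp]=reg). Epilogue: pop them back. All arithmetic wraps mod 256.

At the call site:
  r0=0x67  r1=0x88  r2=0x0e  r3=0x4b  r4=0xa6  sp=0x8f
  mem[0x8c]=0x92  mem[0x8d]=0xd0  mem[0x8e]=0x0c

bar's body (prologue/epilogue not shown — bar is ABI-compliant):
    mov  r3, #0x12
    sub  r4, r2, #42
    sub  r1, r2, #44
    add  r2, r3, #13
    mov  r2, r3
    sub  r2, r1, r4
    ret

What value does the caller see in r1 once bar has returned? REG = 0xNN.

REG = 0xe2

prologue: push r2 -> mem[0x8e]=0x0e, sp=0x8e
prologue: push r3 -> mem[0x8d]=0x4b, sp=0x8d
body[0] mov  r3, #0x12 -> r3=0x12
body[1] sub  r4, r2, #42 -> r4=0xe4
body[2] sub  r1, r2, #44 -> r1=0xe2
body[3] add  r2, r3, #13 -> r2=0x1f
body[4] mov  r2, r3 -> r2=0x12
body[5] sub  r2, r1, r4 -> r2=0xfe
epilogue: pop r3=0x4b, sp=0x8e
epilogue: pop r2=0x0e, sp=0x8f
r1 is caller-saved -> body value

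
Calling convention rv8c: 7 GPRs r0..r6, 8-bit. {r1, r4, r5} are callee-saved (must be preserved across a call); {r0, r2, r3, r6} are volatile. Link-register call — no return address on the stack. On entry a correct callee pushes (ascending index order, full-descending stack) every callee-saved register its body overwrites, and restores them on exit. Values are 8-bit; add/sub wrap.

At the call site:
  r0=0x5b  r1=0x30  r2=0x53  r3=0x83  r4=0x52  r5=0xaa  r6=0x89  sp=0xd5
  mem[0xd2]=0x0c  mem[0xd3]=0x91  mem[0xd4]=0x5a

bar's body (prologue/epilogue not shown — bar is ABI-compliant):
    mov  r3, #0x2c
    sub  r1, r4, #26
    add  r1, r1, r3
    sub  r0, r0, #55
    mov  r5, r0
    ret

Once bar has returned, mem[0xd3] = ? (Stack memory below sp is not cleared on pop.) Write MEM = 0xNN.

prologue: push r1 → mem[0xd4]=0x30, sp=0xd4
prologue: push r5 → mem[0xd3]=0xaa, sp=0xd3
body[0] mov  r3, #0x2c → r3=0x2c
body[1] sub  r1, r4, #26 → r1=0x38
body[2] add  r1, r1, r3 → r1=0x64
body[3] sub  r0, r0, #55 → r0=0x24
body[4] mov  r5, r0 → r5=0x24
epilogue: pop r5=0xaa, sp=0xd4
epilogue: pop r1=0x30, sp=0xd5
prologue pushed ['r1', 'r5'] at ['0xd4', '0xd3']

MEM = 0xaa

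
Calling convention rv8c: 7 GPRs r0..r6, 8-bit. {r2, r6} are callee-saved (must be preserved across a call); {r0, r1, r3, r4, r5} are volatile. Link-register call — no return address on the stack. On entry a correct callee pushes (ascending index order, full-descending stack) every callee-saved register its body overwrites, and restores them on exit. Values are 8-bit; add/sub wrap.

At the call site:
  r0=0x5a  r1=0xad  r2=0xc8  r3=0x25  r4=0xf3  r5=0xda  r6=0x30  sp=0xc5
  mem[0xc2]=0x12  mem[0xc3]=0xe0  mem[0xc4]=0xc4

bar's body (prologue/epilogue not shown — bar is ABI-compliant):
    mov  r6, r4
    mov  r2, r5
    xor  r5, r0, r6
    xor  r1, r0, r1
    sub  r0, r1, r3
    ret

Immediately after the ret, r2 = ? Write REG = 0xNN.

prologue: push r2 -> mem[0xc4]=0xc8, sp=0xc4
prologue: push r6 -> mem[0xc3]=0x30, sp=0xc3
body[0] mov  r6, r4 -> r6=0xf3
body[1] mov  r2, r5 -> r2=0xda
body[2] xor  r5, r0, r6 -> r5=0xa9
body[3] xor  r1, r0, r1 -> r1=0xf7
body[4] sub  r0, r1, r3 -> r0=0xd2
epilogue: pop r6=0x30, sp=0xc4
epilogue: pop r2=0xc8, sp=0xc5
r2 is callee-saved -> restored

REG = 0xc8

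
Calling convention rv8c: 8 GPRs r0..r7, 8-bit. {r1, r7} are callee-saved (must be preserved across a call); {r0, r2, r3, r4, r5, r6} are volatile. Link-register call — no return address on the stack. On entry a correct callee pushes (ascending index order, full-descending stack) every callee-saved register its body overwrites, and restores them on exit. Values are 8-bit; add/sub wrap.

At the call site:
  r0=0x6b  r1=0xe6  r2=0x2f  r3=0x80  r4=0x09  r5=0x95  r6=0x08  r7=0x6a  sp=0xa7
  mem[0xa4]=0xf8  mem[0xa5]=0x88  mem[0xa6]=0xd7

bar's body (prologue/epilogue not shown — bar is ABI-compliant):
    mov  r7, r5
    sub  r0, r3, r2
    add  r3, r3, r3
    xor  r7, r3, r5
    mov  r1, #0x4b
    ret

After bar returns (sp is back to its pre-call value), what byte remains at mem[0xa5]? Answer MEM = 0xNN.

prologue: push r1 → mem[0xa6]=0xe6, sp=0xa6
prologue: push r7 → mem[0xa5]=0x6a, sp=0xa5
body[0] mov  r7, r5 → r7=0x95
body[1] sub  r0, r3, r2 → r0=0x51
body[2] add  r3, r3, r3 → r3=0x00
body[3] xor  r7, r3, r5 → r7=0x95
body[4] mov  r1, #0x4b → r1=0x4b
epilogue: pop r7=0x6a, sp=0xa6
epilogue: pop r1=0xe6, sp=0xa7
prologue pushed ['r1', 'r7'] at ['0xa6', '0xa5']

MEM = 0x6a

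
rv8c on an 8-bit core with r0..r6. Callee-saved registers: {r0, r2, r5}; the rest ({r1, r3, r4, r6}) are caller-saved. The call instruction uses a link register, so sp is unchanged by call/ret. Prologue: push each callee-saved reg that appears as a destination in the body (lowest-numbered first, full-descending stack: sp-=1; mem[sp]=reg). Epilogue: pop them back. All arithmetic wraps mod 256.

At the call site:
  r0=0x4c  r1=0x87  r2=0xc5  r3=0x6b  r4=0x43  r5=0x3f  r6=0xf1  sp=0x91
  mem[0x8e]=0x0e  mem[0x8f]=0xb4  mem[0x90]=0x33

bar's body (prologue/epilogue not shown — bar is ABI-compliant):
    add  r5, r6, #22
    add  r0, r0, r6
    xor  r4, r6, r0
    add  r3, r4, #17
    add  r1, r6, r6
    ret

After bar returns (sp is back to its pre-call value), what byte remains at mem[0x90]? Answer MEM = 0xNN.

prologue: push r0 → mem[0x90]=0x4c, sp=0x90
prologue: push r5 → mem[0x8f]=0x3f, sp=0x8f
body[0] add  r5, r6, #22 → r5=0x07
body[1] add  r0, r0, r6 → r0=0x3d
body[2] xor  r4, r6, r0 → r4=0xcc
body[3] add  r3, r4, #17 → r3=0xdd
body[4] add  r1, r6, r6 → r1=0xe2
epilogue: pop r5=0x3f, sp=0x90
epilogue: pop r0=0x4c, sp=0x91
prologue pushed ['r0', 'r5'] at ['0x90', '0x8f']

MEM = 0x4c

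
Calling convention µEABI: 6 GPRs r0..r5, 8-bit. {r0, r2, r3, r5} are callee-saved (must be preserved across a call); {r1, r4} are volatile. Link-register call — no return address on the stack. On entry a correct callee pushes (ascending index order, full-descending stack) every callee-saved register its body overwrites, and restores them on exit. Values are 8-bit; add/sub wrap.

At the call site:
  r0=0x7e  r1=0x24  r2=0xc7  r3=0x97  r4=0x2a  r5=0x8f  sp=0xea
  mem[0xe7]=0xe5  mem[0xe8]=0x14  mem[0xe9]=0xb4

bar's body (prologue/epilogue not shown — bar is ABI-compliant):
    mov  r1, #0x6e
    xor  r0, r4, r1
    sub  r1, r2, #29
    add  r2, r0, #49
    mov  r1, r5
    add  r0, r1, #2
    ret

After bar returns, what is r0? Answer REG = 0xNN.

prologue: push r0 → mem[0xe9]=0x7e, sp=0xe9
prologue: push r2 → mem[0xe8]=0xc7, sp=0xe8
body[0] mov  r1, #0x6e → r1=0x6e
body[1] xor  r0, r4, r1 → r0=0x44
body[2] sub  r1, r2, #29 → r1=0xaa
body[3] add  r2, r0, #49 → r2=0x75
body[4] mov  r1, r5 → r1=0x8f
body[5] add  r0, r1, #2 → r0=0x91
epilogue: pop r2=0xc7, sp=0xe9
epilogue: pop r0=0x7e, sp=0xea
r0 is callee-saved → restored

REG = 0x7e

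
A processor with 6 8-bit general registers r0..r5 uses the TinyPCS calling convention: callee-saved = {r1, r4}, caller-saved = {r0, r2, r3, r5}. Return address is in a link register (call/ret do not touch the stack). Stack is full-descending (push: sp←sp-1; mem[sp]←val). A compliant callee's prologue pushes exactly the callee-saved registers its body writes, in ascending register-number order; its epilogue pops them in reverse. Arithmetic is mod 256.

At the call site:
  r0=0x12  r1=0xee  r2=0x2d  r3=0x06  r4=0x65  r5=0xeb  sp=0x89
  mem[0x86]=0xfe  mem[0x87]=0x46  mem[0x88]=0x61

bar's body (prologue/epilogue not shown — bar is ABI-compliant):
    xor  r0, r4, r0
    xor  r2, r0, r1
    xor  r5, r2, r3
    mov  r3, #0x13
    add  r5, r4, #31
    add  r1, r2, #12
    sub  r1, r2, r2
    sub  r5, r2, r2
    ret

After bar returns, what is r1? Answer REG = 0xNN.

REG = 0xee

prologue: push r1 → mem[0x88]=0xee, sp=0x88
body[0] xor  r0, r4, r0 → r0=0x77
body[1] xor  r2, r0, r1 → r2=0x99
body[2] xor  r5, r2, r3 → r5=0x9f
body[3] mov  r3, #0x13 → r3=0x13
body[4] add  r5, r4, #31 → r5=0x84
body[5] add  r1, r2, #12 → r1=0xa5
body[6] sub  r1, r2, r2 → r1=0x00
body[7] sub  r5, r2, r2 → r5=0x00
epilogue: pop r1=0xee, sp=0x89
r1 is callee-saved → restored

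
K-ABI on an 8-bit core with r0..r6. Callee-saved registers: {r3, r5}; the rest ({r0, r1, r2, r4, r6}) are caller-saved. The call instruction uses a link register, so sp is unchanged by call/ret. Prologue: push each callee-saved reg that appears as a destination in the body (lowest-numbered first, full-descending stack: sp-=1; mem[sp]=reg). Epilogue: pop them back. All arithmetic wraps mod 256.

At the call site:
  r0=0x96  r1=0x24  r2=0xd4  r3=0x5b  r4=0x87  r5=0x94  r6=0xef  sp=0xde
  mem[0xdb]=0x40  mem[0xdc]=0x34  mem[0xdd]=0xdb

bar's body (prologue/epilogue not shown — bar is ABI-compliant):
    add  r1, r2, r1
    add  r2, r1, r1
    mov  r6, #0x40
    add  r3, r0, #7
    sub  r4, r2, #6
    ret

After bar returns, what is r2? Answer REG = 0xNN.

prologue: push r3 → mem[0xdd]=0x5b, sp=0xdd
body[0] add  r1, r2, r1 → r1=0xf8
body[1] add  r2, r1, r1 → r2=0xf0
body[2] mov  r6, #0x40 → r6=0x40
body[3] add  r3, r0, #7 → r3=0x9d
body[4] sub  r4, r2, #6 → r4=0xea
epilogue: pop r3=0x5b, sp=0xde
r2 is caller-saved → body value

REG = 0xf0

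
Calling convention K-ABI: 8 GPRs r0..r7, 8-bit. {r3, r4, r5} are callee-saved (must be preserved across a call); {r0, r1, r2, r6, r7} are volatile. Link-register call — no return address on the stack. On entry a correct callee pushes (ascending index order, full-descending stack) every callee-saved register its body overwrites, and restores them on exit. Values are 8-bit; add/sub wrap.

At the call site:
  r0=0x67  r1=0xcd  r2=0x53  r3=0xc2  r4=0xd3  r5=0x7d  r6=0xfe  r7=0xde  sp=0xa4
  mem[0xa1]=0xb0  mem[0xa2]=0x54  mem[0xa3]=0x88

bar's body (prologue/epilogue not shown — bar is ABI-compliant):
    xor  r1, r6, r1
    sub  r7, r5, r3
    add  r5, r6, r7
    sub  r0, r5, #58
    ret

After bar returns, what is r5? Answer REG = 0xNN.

prologue: push r5 -> mem[0xa3]=0x7d, sp=0xa3
body[0] xor  r1, r6, r1 -> r1=0x33
body[1] sub  r7, r5, r3 -> r7=0xbb
body[2] add  r5, r6, r7 -> r5=0xb9
body[3] sub  r0, r5, #58 -> r0=0x7f
epilogue: pop r5=0x7d, sp=0xa4
r5 is callee-saved -> restored

REG = 0x7d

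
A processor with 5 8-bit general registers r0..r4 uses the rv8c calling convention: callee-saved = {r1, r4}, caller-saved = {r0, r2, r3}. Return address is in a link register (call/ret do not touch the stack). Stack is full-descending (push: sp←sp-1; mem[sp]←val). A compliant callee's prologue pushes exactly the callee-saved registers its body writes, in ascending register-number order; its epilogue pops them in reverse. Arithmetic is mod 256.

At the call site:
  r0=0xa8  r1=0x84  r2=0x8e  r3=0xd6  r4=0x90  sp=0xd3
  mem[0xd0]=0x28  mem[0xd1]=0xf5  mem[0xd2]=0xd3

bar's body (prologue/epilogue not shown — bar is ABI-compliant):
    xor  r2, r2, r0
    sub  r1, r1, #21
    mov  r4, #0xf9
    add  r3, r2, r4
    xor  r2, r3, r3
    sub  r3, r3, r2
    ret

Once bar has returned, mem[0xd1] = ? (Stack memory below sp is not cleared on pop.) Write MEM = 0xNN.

prologue: push r1 → mem[0xd2]=0x84, sp=0xd2
prologue: push r4 → mem[0xd1]=0x90, sp=0xd1
body[0] xor  r2, r2, r0 → r2=0x26
body[1] sub  r1, r1, #21 → r1=0x6f
body[2] mov  r4, #0xf9 → r4=0xf9
body[3] add  r3, r2, r4 → r3=0x1f
body[4] xor  r2, r3, r3 → r2=0x00
body[5] sub  r3, r3, r2 → r3=0x1f
epilogue: pop r4=0x90, sp=0xd2
epilogue: pop r1=0x84, sp=0xd3
prologue pushed ['r1', 'r4'] at ['0xd2', '0xd1']

MEM = 0x90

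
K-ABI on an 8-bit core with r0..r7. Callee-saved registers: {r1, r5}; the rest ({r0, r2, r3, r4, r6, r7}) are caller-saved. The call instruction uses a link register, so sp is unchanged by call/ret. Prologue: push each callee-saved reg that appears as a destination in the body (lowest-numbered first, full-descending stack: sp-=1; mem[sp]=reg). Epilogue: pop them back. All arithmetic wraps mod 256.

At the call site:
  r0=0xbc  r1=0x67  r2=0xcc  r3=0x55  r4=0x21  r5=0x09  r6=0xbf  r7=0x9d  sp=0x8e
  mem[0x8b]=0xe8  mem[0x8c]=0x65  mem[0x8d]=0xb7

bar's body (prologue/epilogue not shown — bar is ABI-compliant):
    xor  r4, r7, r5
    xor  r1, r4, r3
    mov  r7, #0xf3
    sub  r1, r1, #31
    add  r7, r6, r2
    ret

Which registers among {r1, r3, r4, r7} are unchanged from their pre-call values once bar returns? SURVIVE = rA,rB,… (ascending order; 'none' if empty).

SURVIVE = r1,r3

prologue: push r1 -> mem[0x8d]=0x67, sp=0x8d
body[0] xor  r4, r7, r5 -> r4=0x94
body[1] xor  r1, r4, r3 -> r1=0xc1
body[2] mov  r7, #0xf3 -> r7=0xf3
body[3] sub  r1, r1, #31 -> r1=0xa2
body[4] add  r7, r6, r2 -> r7=0x8b
epilogue: pop r1=0x67, sp=0x8e
r1: callee-saved, written=True
r3: caller-saved, written=False
r4: caller-saved, written=True
r7: caller-saved, written=True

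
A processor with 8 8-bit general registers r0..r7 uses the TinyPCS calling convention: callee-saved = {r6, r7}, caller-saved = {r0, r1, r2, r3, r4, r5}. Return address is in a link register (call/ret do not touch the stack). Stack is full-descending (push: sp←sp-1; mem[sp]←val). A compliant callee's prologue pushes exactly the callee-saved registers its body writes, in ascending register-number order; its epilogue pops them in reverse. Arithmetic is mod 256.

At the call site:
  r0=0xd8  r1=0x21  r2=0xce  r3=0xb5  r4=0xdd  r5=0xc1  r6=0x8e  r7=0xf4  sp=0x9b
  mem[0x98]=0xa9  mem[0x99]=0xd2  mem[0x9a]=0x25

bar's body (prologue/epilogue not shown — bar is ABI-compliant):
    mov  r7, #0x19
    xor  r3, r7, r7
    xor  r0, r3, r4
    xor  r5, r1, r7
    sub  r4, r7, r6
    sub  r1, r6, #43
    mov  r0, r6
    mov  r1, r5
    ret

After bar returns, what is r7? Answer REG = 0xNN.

REG = 0xf4

prologue: push r7 → mem[0x9a]=0xf4, sp=0x9a
body[0] mov  r7, #0x19 → r7=0x19
body[1] xor  r3, r7, r7 → r3=0x00
body[2] xor  r0, r3, r4 → r0=0xdd
body[3] xor  r5, r1, r7 → r5=0x38
body[4] sub  r4, r7, r6 → r4=0x8b
body[5] sub  r1, r6, #43 → r1=0x63
body[6] mov  r0, r6 → r0=0x8e
body[7] mov  r1, r5 → r1=0x38
epilogue: pop r7=0xf4, sp=0x9b
r7 is callee-saved → restored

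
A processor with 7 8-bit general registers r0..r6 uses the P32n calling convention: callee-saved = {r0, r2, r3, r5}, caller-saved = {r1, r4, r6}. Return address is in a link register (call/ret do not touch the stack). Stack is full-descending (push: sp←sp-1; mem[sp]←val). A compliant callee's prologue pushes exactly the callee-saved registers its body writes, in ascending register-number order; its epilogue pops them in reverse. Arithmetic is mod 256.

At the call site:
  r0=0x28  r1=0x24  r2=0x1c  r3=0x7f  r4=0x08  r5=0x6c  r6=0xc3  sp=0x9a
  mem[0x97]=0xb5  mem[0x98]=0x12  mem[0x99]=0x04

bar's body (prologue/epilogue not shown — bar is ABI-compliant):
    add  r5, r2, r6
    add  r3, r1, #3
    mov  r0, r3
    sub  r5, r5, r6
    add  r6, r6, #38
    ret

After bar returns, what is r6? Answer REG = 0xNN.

prologue: push r0 → mem[0x99]=0x28, sp=0x99
prologue: push r3 → mem[0x98]=0x7f, sp=0x98
prologue: push r5 → mem[0x97]=0x6c, sp=0x97
body[0] add  r5, r2, r6 → r5=0xdf
body[1] add  r3, r1, #3 → r3=0x27
body[2] mov  r0, r3 → r0=0x27
body[3] sub  r5, r5, r6 → r5=0x1c
body[4] add  r6, r6, #38 → r6=0xe9
epilogue: pop r5=0x6c, sp=0x98
epilogue: pop r3=0x7f, sp=0x99
epilogue: pop r0=0x28, sp=0x9a
r6 is caller-saved → body value

REG = 0xe9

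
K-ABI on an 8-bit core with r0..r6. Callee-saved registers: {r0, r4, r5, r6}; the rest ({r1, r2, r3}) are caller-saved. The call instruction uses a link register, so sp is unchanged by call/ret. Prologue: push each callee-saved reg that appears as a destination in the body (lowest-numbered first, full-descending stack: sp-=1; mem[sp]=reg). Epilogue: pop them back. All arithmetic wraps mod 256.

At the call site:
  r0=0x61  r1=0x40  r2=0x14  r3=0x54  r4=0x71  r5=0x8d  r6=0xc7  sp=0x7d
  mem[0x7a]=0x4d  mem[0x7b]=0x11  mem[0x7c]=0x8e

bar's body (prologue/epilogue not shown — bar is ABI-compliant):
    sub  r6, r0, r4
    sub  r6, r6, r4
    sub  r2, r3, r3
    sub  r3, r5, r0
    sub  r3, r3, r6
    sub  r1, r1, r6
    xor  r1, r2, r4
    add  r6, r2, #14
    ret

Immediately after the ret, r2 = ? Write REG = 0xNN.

REG = 0x00

prologue: push r6 → mem[0x7c]=0xc7, sp=0x7c
body[0] sub  r6, r0, r4 → r6=0xf0
body[1] sub  r6, r6, r4 → r6=0x7f
body[2] sub  r2, r3, r3 → r2=0x00
body[3] sub  r3, r5, r0 → r3=0x2c
body[4] sub  r3, r3, r6 → r3=0xad
body[5] sub  r1, r1, r6 → r1=0xc1
body[6] xor  r1, r2, r4 → r1=0x71
body[7] add  r6, r2, #14 → r6=0x0e
epilogue: pop r6=0xc7, sp=0x7d
r2 is caller-saved → body value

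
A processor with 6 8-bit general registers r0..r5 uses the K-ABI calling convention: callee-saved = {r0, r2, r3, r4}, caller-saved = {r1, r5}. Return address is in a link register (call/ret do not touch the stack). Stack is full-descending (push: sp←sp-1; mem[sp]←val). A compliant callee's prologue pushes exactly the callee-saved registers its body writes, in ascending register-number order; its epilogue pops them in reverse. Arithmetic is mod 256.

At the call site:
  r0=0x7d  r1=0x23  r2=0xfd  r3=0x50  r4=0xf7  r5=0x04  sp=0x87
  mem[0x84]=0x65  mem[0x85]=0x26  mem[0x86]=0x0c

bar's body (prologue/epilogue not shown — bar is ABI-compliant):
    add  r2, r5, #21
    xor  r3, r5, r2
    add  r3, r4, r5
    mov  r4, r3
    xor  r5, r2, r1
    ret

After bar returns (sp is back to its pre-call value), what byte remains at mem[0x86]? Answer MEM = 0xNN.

MEM = 0xfd

prologue: push r2 → mem[0x86]=0xfd, sp=0x86
prologue: push r3 → mem[0x85]=0x50, sp=0x85
prologue: push r4 → mem[0x84]=0xf7, sp=0x84
body[0] add  r2, r5, #21 → r2=0x19
body[1] xor  r3, r5, r2 → r3=0x1d
body[2] add  r3, r4, r5 → r3=0xfb
body[3] mov  r4, r3 → r4=0xfb
body[4] xor  r5, r2, r1 → r5=0x3a
epilogue: pop r4=0xf7, sp=0x85
epilogue: pop r3=0x50, sp=0x86
epilogue: pop r2=0xfd, sp=0x87
prologue pushed ['r2', 'r3', 'r4'] at ['0x86', '0x85', '0x84']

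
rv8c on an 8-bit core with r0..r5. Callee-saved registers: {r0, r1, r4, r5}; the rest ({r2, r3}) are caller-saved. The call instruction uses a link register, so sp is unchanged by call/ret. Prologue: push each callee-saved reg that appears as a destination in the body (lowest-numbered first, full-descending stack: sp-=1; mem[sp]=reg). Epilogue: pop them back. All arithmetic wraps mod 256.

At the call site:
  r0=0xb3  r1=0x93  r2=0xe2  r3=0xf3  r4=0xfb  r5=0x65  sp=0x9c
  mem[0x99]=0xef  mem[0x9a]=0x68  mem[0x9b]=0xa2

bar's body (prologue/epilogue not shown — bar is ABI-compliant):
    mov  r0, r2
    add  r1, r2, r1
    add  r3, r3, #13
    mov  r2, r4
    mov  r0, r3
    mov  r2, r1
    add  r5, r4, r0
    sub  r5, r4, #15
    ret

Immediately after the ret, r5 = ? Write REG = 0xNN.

REG = 0x65

prologue: push r0 -> mem[0x9b]=0xb3, sp=0x9b
prologue: push r1 -> mem[0x9a]=0x93, sp=0x9a
prologue: push r5 -> mem[0x99]=0x65, sp=0x99
body[0] mov  r0, r2 -> r0=0xe2
body[1] add  r1, r2, r1 -> r1=0x75
body[2] add  r3, r3, #13 -> r3=0x00
body[3] mov  r2, r4 -> r2=0xfb
body[4] mov  r0, r3 -> r0=0x00
body[5] mov  r2, r1 -> r2=0x75
body[6] add  r5, r4, r0 -> r5=0xfb
body[7] sub  r5, r4, #15 -> r5=0xec
epilogue: pop r5=0x65, sp=0x9a
epilogue: pop r1=0x93, sp=0x9b
epilogue: pop r0=0xb3, sp=0x9c
r5 is callee-saved -> restored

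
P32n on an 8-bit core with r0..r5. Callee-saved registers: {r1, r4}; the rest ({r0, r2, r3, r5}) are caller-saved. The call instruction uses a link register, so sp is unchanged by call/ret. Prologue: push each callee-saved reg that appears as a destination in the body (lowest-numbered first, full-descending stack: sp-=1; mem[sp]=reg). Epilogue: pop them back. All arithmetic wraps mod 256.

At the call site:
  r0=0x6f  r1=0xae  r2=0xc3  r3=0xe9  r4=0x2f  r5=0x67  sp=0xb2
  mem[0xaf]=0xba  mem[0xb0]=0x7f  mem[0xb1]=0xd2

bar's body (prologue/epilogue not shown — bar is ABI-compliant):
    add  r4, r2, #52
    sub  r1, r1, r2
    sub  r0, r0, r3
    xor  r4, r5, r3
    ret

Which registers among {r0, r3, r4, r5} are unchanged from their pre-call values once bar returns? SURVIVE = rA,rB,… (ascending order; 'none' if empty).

SURVIVE = r3,r4,r5

prologue: push r1 → mem[0xb1]=0xae, sp=0xb1
prologue: push r4 → mem[0xb0]=0x2f, sp=0xb0
body[0] add  r4, r2, #52 → r4=0xf7
body[1] sub  r1, r1, r2 → r1=0xeb
body[2] sub  r0, r0, r3 → r0=0x86
body[3] xor  r4, r5, r3 → r4=0x8e
epilogue: pop r4=0x2f, sp=0xb1
epilogue: pop r1=0xae, sp=0xb2
r0: caller-saved, written=True
r3: caller-saved, written=False
r4: callee-saved, written=True
r5: caller-saved, written=False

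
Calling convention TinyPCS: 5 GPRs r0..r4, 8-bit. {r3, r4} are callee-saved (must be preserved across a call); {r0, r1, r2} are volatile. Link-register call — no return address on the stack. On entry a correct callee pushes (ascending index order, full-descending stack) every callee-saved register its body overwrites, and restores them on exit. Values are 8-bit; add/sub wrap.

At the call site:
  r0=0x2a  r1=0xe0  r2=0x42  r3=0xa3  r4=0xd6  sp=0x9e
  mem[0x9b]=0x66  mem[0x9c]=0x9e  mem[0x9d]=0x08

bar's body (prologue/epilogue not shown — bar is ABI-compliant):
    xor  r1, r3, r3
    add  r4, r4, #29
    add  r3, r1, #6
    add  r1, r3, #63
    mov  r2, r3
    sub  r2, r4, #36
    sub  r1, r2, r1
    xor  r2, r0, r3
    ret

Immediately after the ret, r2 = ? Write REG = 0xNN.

prologue: push r3 -> mem[0x9d]=0xa3, sp=0x9d
prologue: push r4 -> mem[0x9c]=0xd6, sp=0x9c
body[0] xor  r1, r3, r3 -> r1=0x00
body[1] add  r4, r4, #29 -> r4=0xf3
body[2] add  r3, r1, #6 -> r3=0x06
body[3] add  r1, r3, #63 -> r1=0x45
body[4] mov  r2, r3 -> r2=0x06
body[5] sub  r2, r4, #36 -> r2=0xcf
body[6] sub  r1, r2, r1 -> r1=0x8a
body[7] xor  r2, r0, r3 -> r2=0x2c
epilogue: pop r4=0xd6, sp=0x9d
epilogue: pop r3=0xa3, sp=0x9e
r2 is caller-saved -> body value

REG = 0x2c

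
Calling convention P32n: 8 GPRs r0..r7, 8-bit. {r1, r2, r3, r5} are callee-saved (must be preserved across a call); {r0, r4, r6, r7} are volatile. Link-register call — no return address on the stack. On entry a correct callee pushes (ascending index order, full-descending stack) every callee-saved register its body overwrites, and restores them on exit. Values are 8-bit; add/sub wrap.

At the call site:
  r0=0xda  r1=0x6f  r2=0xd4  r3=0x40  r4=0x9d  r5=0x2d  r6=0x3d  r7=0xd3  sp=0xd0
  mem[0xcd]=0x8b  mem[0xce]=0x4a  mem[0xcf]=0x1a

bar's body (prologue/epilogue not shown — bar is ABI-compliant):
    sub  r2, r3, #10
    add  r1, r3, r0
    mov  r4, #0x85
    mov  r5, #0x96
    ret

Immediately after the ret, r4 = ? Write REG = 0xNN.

REG = 0x85

prologue: push r1 → mem[0xcf]=0x6f, sp=0xcf
prologue: push r2 → mem[0xce]=0xd4, sp=0xce
prologue: push r5 → mem[0xcd]=0x2d, sp=0xcd
body[0] sub  r2, r3, #10 → r2=0x36
body[1] add  r1, r3, r0 → r1=0x1a
body[2] mov  r4, #0x85 → r4=0x85
body[3] mov  r5, #0x96 → r5=0x96
epilogue: pop r5=0x2d, sp=0xce
epilogue: pop r2=0xd4, sp=0xcf
epilogue: pop r1=0x6f, sp=0xd0
r4 is caller-saved → body value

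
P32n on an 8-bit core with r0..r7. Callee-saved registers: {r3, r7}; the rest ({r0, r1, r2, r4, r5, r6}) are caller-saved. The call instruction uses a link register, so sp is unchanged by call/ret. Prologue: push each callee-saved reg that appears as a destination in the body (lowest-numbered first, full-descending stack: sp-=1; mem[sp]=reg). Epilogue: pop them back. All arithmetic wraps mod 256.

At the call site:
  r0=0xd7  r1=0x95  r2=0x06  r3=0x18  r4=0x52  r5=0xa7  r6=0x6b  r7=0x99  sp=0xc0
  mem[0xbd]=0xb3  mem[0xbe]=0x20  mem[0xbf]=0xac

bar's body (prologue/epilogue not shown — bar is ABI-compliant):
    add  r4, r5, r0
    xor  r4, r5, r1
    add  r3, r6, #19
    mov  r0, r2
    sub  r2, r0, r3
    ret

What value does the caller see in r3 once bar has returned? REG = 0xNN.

REG = 0x18

prologue: push r3 -> mem[0xbf]=0x18, sp=0xbf
body[0] add  r4, r5, r0 -> r4=0x7e
body[1] xor  r4, r5, r1 -> r4=0x32
body[2] add  r3, r6, #19 -> r3=0x7e
body[3] mov  r0, r2 -> r0=0x06
body[4] sub  r2, r0, r3 -> r2=0x88
epilogue: pop r3=0x18, sp=0xc0
r3 is callee-saved -> restored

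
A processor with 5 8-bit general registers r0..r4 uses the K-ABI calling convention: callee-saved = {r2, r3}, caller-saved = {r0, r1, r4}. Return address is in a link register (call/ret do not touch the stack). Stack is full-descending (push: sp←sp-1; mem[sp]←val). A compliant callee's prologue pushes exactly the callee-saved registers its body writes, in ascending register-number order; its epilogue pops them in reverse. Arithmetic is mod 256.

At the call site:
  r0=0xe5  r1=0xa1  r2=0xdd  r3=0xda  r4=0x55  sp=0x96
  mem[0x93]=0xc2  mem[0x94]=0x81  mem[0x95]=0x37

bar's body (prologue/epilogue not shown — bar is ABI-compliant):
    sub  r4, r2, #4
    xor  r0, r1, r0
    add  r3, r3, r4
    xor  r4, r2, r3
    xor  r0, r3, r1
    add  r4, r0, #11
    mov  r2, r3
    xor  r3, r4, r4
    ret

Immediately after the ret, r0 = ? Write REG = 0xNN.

prologue: push r2 -> mem[0x95]=0xdd, sp=0x95
prologue: push r3 -> mem[0x94]=0xda, sp=0x94
body[0] sub  r4, r2, #4 -> r4=0xd9
body[1] xor  r0, r1, r0 -> r0=0x44
body[2] add  r3, r3, r4 -> r3=0xb3
body[3] xor  r4, r2, r3 -> r4=0x6e
body[4] xor  r0, r3, r1 -> r0=0x12
body[5] add  r4, r0, #11 -> r4=0x1d
body[6] mov  r2, r3 -> r2=0xb3
body[7] xor  r3, r4, r4 -> r3=0x00
epilogue: pop r3=0xda, sp=0x95
epilogue: pop r2=0xdd, sp=0x96
r0 is caller-saved -> body value

REG = 0x12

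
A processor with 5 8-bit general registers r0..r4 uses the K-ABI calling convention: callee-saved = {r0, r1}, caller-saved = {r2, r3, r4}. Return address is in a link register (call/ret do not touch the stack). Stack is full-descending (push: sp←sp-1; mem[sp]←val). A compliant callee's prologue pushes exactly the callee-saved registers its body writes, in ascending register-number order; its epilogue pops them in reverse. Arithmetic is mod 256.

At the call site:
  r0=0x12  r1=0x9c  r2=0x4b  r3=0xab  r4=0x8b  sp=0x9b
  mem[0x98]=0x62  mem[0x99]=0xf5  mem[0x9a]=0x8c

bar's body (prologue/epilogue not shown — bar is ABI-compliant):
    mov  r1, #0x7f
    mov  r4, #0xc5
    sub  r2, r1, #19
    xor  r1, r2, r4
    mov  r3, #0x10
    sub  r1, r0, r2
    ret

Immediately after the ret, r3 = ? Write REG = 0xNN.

prologue: push r1 -> mem[0x9a]=0x9c, sp=0x9a
body[0] mov  r1, #0x7f -> r1=0x7f
body[1] mov  r4, #0xc5 -> r4=0xc5
body[2] sub  r2, r1, #19 -> r2=0x6c
body[3] xor  r1, r2, r4 -> r1=0xa9
body[4] mov  r3, #0x10 -> r3=0x10
body[5] sub  r1, r0, r2 -> r1=0xa6
epilogue: pop r1=0x9c, sp=0x9b
r3 is caller-saved -> body value

REG = 0x10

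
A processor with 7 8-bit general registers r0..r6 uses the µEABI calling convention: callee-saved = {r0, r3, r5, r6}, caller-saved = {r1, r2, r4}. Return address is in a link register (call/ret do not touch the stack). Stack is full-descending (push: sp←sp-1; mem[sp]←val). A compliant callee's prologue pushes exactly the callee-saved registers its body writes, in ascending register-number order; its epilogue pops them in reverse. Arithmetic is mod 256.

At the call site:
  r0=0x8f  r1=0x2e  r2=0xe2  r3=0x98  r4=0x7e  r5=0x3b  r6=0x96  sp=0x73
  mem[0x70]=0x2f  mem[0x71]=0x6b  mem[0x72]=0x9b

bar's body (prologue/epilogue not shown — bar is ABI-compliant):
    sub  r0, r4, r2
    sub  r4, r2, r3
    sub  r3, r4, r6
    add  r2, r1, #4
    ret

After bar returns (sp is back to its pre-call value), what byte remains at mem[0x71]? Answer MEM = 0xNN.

MEM = 0x98

prologue: push r0 → mem[0x72]=0x8f, sp=0x72
prologue: push r3 → mem[0x71]=0x98, sp=0x71
body[0] sub  r0, r4, r2 → r0=0x9c
body[1] sub  r4, r2, r3 → r4=0x4a
body[2] sub  r3, r4, r6 → r3=0xb4
body[3] add  r2, r1, #4 → r2=0x32
epilogue: pop r3=0x98, sp=0x72
epilogue: pop r0=0x8f, sp=0x73
prologue pushed ['r0', 'r3'] at ['0x72', '0x71']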